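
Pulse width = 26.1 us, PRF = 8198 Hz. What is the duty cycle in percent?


DC = 26.1e-6 * 8198 * 100 = 21.4%

21.4%


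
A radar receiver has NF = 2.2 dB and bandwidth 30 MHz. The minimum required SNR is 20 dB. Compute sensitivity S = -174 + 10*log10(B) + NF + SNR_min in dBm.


10*log10(30000000.0) = 74.77
S = -174 + 74.77 + 2.2 + 20 = -77.0 dBm

-77.0 dBm


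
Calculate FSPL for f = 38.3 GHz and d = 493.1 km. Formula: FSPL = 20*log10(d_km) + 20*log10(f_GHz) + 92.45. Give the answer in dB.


20*log10(493.1) = 53.86
20*log10(38.3) = 31.66
FSPL = 178.0 dB

178.0 dB


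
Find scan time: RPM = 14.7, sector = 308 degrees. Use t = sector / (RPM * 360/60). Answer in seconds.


t = 308 / (14.7 * 360) * 60 = 3.49 s

3.49 s


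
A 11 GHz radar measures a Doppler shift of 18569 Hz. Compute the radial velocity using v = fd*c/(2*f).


v = 18569 * 3e8 / (2 * 11000000000.0) = 253.2 m/s

253.2 m/s


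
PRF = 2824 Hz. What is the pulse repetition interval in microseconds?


PRI = 1/2824 = 0.0003541076 s = 354.1 us

354.1 us


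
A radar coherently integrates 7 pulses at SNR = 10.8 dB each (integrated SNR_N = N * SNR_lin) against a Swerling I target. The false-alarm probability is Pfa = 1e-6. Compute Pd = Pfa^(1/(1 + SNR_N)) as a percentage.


SNR_lin = 10^(10.8/10) = 12.02264
SNR_N = 7 * 12.02264 = 84.15848
1/(1 + SNR_N) = 1/85.15848 = 0.0117428
Pd = (1e-6)^0.0117428 = 0.85024
Pd = 85.0%

85.0%


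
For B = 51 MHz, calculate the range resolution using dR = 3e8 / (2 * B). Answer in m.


dR = 3e8 / (2 * 51000000.0) = 2.94 m

2.94 m


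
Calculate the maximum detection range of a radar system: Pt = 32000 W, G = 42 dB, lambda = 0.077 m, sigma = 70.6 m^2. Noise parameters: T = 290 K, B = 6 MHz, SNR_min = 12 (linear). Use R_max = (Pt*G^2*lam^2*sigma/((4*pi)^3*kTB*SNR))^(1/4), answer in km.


G_lin = 10^(42/10) = 15848.931925
R^4 = 32000 * 15848.931925^2 * 0.077^2 * 70.6 / ((4*pi)^3 * 1.38e-23 * 290 * 6000000.0 * 12)
R^4 = 5.88433e21 m^4
R_max = (5.88433e21)^(1/4) = 276964.6 m = 277.0 km

277.0 km


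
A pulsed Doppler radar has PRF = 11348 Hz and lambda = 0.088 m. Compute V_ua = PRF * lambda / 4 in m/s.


V_ua = 11348 * 0.088 / 4 = 249.7 m/s

249.7 m/s


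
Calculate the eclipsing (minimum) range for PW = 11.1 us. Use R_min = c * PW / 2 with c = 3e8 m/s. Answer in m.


R_min = 3e8 * 11.1e-6 / 2 = 1665.0 m

1665.0 m


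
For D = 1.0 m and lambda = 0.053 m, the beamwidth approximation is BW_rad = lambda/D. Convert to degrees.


BW_rad = 0.053 / 1.0 = 0.053
BW_deg = 3.04 degrees

3.04 degrees


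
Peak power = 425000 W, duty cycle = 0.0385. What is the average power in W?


P_avg = 425000 * 0.0385 = 16362.5 W

16362.5 W


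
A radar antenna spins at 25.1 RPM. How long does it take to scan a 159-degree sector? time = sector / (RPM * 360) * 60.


t = 159 / (25.1 * 360) * 60 = 1.06 s

1.06 s


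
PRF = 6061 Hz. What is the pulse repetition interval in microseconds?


PRI = 1/6061 = 0.0001649893 s = 165.0 us

165.0 us


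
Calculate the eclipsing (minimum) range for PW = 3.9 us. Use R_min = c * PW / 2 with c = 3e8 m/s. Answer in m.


R_min = 3e8 * 3.9e-6 / 2 = 585.0 m

585.0 m


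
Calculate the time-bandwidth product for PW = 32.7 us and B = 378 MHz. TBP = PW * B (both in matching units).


TBP = 32.7 * 378 = 12360.6

12360.6


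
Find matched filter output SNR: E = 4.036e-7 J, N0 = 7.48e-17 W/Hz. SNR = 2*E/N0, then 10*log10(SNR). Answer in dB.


SNR_lin = 2 * 4.036e-7 / 7.48e-17 = 1.079e10
SNR_dB = 10*log10(1.079e10) = 100.3 dB

100.3 dB


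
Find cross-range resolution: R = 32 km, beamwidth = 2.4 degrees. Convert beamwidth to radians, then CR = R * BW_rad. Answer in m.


BW_rad = 0.041887902
CR = 32000 * 0.041887902 = 1340.4 m

1340.4 m


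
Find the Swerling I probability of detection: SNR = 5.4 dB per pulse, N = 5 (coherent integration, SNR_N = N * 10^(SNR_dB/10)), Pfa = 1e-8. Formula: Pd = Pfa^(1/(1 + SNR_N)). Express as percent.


SNR_lin = 10^(5.4/10) = 3.46737
SNR_N = 5 * 3.46737 = 17.33685
1/(1 + SNR_N) = 1/18.33685 = 0.054535
Pd = (1e-8)^0.054535 = 0.3662
Pd = 36.6%

36.6%


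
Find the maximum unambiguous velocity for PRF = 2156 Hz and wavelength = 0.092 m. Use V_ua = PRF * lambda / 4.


V_ua = 2156 * 0.092 / 4 = 49.6 m/s

49.6 m/s


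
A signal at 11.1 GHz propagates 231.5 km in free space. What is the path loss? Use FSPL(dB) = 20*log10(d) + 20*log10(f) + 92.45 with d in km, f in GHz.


20*log10(231.5) = 47.29
20*log10(11.1) = 20.91
FSPL = 160.6 dB

160.6 dB


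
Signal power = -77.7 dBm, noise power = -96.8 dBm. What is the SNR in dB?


SNR = -77.7 - (-96.8) = 19.1 dB

19.1 dB


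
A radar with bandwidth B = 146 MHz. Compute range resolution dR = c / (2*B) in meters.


dR = 3e8 / (2 * 146000000.0) = 1.03 m

1.03 m


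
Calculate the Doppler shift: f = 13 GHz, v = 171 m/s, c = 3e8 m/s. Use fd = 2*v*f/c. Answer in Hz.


fd = 2 * 171 * 13000000000.0 / 3e8 = 14820.0 Hz

14820.0 Hz


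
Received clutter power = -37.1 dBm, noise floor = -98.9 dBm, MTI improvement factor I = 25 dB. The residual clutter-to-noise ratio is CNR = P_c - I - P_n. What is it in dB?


CNR = -37.1 - 25 - (-98.9) = 36.8 dB

36.8 dB


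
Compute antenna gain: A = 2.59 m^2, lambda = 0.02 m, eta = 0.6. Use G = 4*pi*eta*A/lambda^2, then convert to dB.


G_linear = 4*pi*0.6*2.59/0.02^2 = 48820.35
G_dB = 10*log10(48820.35) = 46.9 dB

46.9 dB


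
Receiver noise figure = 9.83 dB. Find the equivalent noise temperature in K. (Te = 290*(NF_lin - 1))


NF_lin = 10^(9.83/10) = 9.616123
Te = 290 * (9.616123 - 1) = 2498.7 K

2498.7 K


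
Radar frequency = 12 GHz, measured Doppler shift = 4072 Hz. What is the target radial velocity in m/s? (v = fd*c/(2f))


v = 4072 * 3e8 / (2 * 12000000000.0) = 50.9 m/s

50.9 m/s


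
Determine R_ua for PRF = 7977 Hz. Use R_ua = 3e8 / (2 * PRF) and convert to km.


R_ua = 3e8 / (2 * 7977) = 18804.1 m = 18.8 km

18.8 km


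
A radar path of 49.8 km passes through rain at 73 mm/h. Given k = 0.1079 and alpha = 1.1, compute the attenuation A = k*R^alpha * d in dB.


gamma = 0.1079 * 73^1.1 = 12.09697 dB/km
A = 12.09697 * 49.8 = 602.43 dB

602.43 dB


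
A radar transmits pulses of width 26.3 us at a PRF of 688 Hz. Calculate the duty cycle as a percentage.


DC = 26.3e-6 * 688 * 100 = 1.81%

1.81%


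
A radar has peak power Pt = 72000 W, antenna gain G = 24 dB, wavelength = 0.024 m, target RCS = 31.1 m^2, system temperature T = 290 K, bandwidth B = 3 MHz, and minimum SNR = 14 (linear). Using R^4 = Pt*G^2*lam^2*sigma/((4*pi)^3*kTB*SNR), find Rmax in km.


G_lin = 10^(24/10) = 251.188643
R^4 = 72000 * 251.188643^2 * 0.024^2 * 31.1 / ((4*pi)^3 * 1.38e-23 * 290 * 3000000.0 * 14)
R^4 = 2.43983e17 m^4
R_max = (2.43983e17)^(1/4) = 22224.9 m = 22.2 km

22.2 km


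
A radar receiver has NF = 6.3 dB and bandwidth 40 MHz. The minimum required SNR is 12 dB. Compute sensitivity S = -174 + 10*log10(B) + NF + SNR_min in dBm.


10*log10(40000000.0) = 76.02
S = -174 + 76.02 + 6.3 + 12 = -79.7 dBm

-79.7 dBm


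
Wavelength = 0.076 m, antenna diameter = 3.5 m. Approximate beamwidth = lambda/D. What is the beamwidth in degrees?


BW_rad = 0.076 / 3.5 = 0.021714
BW_deg = 1.24 degrees

1.24 degrees


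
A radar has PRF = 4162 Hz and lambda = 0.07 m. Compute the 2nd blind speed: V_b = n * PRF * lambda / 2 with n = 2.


V_blind = 2 * 4162 * 0.07 / 2 = 291.3 m/s

291.3 m/s


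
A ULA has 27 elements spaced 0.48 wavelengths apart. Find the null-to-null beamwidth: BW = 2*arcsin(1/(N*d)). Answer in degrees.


1/(N*d) = 1/(27*0.48) = 0.07716
BW = 2*arcsin(0.07716) = 8.9 degrees

8.9 degrees


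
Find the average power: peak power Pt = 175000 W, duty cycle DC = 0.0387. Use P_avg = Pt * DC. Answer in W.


P_avg = 175000 * 0.0387 = 6772.5 W

6772.5 W


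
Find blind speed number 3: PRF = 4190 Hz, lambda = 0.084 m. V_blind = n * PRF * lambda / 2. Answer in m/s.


V_blind = 3 * 4190 * 0.084 / 2 = 527.9 m/s

527.9 m/s


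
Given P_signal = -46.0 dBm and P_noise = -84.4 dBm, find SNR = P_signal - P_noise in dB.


SNR = -46.0 - (-84.4) = 38.4 dB

38.4 dB


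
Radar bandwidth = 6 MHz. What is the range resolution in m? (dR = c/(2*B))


dR = 3e8 / (2 * 6000000.0) = 25.0 m

25.0 m


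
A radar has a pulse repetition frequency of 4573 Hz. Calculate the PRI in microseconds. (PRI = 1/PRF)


PRI = 1/4573 = 0.0002186748 s = 218.7 us

218.7 us


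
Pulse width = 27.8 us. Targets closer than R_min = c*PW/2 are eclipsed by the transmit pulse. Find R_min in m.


R_min = 3e8 * 27.8e-6 / 2 = 4170.0 m

4170.0 m


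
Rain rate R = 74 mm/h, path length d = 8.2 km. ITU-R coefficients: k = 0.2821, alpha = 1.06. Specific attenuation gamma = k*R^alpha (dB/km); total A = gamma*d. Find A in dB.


gamma = 0.2821 * 74^1.06 = 27.026432 dB/km
A = 27.026432 * 8.2 = 221.62 dB

221.62 dB


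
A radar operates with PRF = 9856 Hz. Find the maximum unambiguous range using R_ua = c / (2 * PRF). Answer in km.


R_ua = 3e8 / (2 * 9856) = 15219.2 m = 15.2 km

15.2 km


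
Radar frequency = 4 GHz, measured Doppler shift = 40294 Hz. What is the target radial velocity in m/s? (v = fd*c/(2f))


v = 40294 * 3e8 / (2 * 4000000000.0) = 1511.0 m/s

1511.0 m/s


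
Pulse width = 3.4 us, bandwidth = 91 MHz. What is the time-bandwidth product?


TBP = 3.4 * 91 = 309.4

309.4


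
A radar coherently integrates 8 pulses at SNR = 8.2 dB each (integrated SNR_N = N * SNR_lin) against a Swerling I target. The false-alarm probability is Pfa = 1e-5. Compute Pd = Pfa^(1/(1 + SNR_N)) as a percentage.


SNR_lin = 10^(8.2/10) = 6.60693
SNR_N = 8 * 6.60693 = 52.85544
1/(1 + SNR_N) = 1/53.85544 = 0.0185682
Pd = (1e-5)^0.0185682 = 0.80753
Pd = 80.8%

80.8%


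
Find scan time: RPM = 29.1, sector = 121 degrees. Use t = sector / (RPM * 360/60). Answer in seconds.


t = 121 / (29.1 * 360) * 60 = 0.69 s

0.69 s


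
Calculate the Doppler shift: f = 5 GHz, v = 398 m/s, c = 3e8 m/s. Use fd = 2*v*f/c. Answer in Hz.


fd = 2 * 398 * 5000000000.0 / 3e8 = 13266.7 Hz

13266.7 Hz


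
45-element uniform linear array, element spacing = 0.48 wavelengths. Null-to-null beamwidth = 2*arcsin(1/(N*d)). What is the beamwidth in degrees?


1/(N*d) = 1/(45*0.48) = 0.046296
BW = 2*arcsin(0.046296) = 5.3 degrees

5.3 degrees


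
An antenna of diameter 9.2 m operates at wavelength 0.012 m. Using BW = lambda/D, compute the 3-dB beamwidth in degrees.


BW_rad = 0.012 / 9.2 = 0.001304
BW_deg = 0.07 degrees

0.07 degrees


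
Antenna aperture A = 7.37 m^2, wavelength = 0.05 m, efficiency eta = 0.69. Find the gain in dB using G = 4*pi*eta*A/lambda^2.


G_linear = 4*pi*0.69*7.37/0.05^2 = 25561.51
G_dB = 10*log10(25561.51) = 44.1 dB

44.1 dB


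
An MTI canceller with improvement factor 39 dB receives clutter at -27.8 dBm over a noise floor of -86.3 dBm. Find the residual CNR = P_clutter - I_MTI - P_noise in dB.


CNR = -27.8 - 39 - (-86.3) = 19.5 dB

19.5 dB


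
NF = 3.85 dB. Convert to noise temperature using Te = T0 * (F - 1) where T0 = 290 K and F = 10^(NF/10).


NF_lin = 10^(3.85/10) = 2.42661
Te = 290 * (2.42661 - 1) = 413.7 K

413.7 K


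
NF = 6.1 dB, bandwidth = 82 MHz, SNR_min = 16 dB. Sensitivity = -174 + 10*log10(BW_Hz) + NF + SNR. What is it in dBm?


10*log10(82000000.0) = 79.14
S = -174 + 79.14 + 6.1 + 16 = -72.8 dBm

-72.8 dBm


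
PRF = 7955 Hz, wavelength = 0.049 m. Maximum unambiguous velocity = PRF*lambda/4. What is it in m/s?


V_ua = 7955 * 0.049 / 4 = 97.4 m/s

97.4 m/s


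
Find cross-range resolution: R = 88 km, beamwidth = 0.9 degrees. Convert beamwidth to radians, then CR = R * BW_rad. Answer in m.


BW_rad = 0.015707963
CR = 88000 * 0.015707963 = 1382.3 m

1382.3 m


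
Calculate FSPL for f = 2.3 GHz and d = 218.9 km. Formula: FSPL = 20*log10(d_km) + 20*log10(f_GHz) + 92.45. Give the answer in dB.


20*log10(218.9) = 46.8
20*log10(2.3) = 7.23
FSPL = 146.5 dB

146.5 dB


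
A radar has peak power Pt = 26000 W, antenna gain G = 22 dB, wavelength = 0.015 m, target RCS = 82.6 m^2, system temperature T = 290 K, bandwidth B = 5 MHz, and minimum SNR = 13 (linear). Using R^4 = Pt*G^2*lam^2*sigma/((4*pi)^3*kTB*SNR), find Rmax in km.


G_lin = 10^(22/10) = 158.489319
R^4 = 26000 * 158.489319^2 * 0.015^2 * 82.6 / ((4*pi)^3 * 1.38e-23 * 290 * 5000000.0 * 13)
R^4 = 2.35134e16 m^4
R_max = (2.35134e16)^(1/4) = 12383.1 m = 12.4 km

12.4 km


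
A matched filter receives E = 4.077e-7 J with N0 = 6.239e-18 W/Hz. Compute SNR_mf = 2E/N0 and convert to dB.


SNR_lin = 2 * 4.077e-7 / 6.239e-18 = 1.307e11
SNR_dB = 10*log10(1.307e11) = 111.2 dB

111.2 dB


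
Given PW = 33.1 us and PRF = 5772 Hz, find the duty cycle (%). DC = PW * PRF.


DC = 33.1e-6 * 5772 * 100 = 19.11%

19.11%


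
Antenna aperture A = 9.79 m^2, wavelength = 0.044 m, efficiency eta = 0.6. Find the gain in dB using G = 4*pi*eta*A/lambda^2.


G_linear = 4*pi*0.6*9.79/0.044^2 = 38127.51
G_dB = 10*log10(38127.51) = 45.8 dB

45.8 dB


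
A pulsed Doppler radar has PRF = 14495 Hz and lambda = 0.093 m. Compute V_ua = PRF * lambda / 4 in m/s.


V_ua = 14495 * 0.093 / 4 = 337.0 m/s

337.0 m/s


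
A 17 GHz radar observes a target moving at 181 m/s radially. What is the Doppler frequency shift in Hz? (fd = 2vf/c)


fd = 2 * 181 * 17000000000.0 / 3e8 = 20513.3 Hz

20513.3 Hz


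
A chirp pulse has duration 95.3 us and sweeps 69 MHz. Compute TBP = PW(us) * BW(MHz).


TBP = 95.3 * 69 = 6575.7

6575.7


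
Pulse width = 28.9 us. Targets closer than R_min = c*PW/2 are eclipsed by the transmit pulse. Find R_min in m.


R_min = 3e8 * 28.9e-6 / 2 = 4335.0 m

4335.0 m


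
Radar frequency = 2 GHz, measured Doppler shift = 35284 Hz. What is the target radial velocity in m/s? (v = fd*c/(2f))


v = 35284 * 3e8 / (2 * 2000000000.0) = 2646.3 m/s

2646.3 m/s


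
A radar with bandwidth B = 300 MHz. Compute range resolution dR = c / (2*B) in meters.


dR = 3e8 / (2 * 300000000.0) = 0.5 m

0.5 m


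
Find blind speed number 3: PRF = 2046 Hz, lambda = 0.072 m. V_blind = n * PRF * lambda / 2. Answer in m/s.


V_blind = 3 * 2046 * 0.072 / 2 = 221.0 m/s

221.0 m/s


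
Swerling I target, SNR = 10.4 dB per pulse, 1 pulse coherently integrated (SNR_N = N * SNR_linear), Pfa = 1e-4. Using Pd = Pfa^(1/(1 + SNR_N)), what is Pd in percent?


SNR_lin = 10^(10.4/10) = 10.96478
SNR_N = 1 * 10.96478 = 10.96478
1/(1 + SNR_N) = 1/11.96478 = 0.0835786
Pd = (1e-4)^0.0835786 = 0.46311
Pd = 46.3%

46.3%


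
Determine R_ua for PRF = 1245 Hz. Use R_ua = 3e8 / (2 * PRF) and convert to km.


R_ua = 3e8 / (2 * 1245) = 120481.9 m = 120.5 km

120.5 km


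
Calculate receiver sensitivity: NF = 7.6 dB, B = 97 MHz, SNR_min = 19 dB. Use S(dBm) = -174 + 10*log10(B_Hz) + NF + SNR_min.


10*log10(97000000.0) = 79.87
S = -174 + 79.87 + 7.6 + 19 = -67.5 dBm

-67.5 dBm


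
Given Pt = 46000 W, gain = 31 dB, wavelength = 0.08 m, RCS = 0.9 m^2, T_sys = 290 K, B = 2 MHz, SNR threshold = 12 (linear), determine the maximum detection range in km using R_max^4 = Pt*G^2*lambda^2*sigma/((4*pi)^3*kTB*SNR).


G_lin = 10^(31/10) = 1258.925412
R^4 = 46000 * 1258.925412^2 * 0.08^2 * 0.9 / ((4*pi)^3 * 1.38e-23 * 290 * 2000000.0 * 12)
R^4 = 2.20324e18 m^4
R_max = (2.20324e18)^(1/4) = 38527.0 m = 38.5 km

38.5 km


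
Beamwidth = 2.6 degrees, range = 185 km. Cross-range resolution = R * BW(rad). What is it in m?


BW_rad = 0.045378561
CR = 185000 * 0.045378561 = 8395.0 m

8395.0 m


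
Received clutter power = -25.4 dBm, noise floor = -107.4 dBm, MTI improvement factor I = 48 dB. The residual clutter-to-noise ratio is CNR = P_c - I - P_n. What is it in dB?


CNR = -25.4 - 48 - (-107.4) = 34.0 dB

34.0 dB


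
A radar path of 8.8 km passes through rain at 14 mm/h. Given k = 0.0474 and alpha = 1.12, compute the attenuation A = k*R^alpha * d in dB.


gamma = 0.0474 * 14^1.12 = 0.910839 dB/km
A = 0.910839 * 8.8 = 8.02 dB

8.02 dB


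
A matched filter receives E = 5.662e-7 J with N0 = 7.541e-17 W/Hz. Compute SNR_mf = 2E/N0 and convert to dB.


SNR_lin = 2 * 5.662e-7 / 7.541e-17 = 1.502e10
SNR_dB = 10*log10(1.502e10) = 101.8 dB

101.8 dB


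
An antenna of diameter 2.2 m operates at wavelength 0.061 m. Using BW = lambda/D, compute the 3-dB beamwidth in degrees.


BW_rad = 0.061 / 2.2 = 0.027727
BW_deg = 1.59 degrees

1.59 degrees


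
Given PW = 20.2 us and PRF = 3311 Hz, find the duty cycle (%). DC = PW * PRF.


DC = 20.2e-6 * 3311 * 100 = 6.69%

6.69%


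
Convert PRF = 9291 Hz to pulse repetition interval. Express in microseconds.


PRI = 1/9291 = 0.000107631 s = 107.6 us

107.6 us


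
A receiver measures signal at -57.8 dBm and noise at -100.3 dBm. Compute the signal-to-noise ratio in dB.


SNR = -57.8 - (-100.3) = 42.5 dB

42.5 dB


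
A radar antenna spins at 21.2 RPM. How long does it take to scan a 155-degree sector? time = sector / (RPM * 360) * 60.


t = 155 / (21.2 * 360) * 60 = 1.22 s

1.22 s


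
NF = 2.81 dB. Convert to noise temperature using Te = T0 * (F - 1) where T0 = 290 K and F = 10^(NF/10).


NF_lin = 10^(2.81/10) = 1.909853
Te = 290 * (1.909853 - 1) = 263.9 K

263.9 K


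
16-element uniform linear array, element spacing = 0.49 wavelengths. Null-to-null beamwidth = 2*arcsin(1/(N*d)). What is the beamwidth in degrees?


1/(N*d) = 1/(16*0.49) = 0.127551
BW = 2*arcsin(0.127551) = 14.7 degrees

14.7 degrees


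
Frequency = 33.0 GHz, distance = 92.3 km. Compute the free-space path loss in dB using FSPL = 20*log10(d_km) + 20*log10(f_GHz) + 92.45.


20*log10(92.3) = 39.3
20*log10(33.0) = 30.37
FSPL = 162.1 dB

162.1 dB


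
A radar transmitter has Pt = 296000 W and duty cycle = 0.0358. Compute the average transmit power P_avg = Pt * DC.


P_avg = 296000 * 0.0358 = 10596.8 W

10596.8 W


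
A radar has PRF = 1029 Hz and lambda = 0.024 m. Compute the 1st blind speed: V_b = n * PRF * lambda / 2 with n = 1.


V_blind = 1 * 1029 * 0.024 / 2 = 12.3 m/s

12.3 m/s


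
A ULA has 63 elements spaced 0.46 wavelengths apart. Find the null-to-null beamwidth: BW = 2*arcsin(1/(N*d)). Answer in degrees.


1/(N*d) = 1/(63*0.46) = 0.034507
BW = 2*arcsin(0.034507) = 4.0 degrees

4.0 degrees


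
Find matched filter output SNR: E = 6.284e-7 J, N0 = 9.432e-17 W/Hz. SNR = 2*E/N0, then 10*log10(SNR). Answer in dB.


SNR_lin = 2 * 6.284e-7 / 9.432e-17 = 1.332e10
SNR_dB = 10*log10(1.332e10) = 101.2 dB

101.2 dB


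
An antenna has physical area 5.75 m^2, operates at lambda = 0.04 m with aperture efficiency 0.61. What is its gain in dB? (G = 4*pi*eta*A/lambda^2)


G_linear = 4*pi*0.61*5.75/0.04^2 = 27547.84
G_dB = 10*log10(27547.84) = 44.4 dB

44.4 dB


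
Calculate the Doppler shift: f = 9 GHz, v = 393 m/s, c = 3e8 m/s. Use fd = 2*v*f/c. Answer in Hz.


fd = 2 * 393 * 9000000000.0 / 3e8 = 23580.0 Hz

23580.0 Hz


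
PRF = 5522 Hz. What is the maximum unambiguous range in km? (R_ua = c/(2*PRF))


R_ua = 3e8 / (2 * 5522) = 27164.1 m = 27.2 km

27.2 km


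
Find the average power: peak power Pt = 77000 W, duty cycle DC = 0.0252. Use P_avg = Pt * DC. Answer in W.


P_avg = 77000 * 0.0252 = 1940.4 W

1940.4 W


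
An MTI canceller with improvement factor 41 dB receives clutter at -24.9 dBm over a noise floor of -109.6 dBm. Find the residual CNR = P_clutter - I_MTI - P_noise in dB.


CNR = -24.9 - 41 - (-109.6) = 43.7 dB

43.7 dB


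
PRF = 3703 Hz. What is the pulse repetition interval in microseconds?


PRI = 1/3703 = 0.0002700513 s = 270.1 us

270.1 us


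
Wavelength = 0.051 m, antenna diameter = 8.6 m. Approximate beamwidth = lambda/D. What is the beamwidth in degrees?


BW_rad = 0.051 / 8.6 = 0.00593
BW_deg = 0.34 degrees

0.34 degrees


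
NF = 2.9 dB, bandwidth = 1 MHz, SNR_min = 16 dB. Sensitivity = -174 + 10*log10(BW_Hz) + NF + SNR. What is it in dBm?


10*log10(1000000.0) = 60.0
S = -174 + 60.0 + 2.9 + 16 = -95.1 dBm

-95.1 dBm


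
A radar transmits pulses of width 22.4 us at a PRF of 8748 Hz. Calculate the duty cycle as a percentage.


DC = 22.4e-6 * 8748 * 100 = 19.6%

19.6%


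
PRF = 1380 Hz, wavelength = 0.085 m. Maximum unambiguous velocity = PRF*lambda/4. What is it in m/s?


V_ua = 1380 * 0.085 / 4 = 29.3 m/s

29.3 m/s


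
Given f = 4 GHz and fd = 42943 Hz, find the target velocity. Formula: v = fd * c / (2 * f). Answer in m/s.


v = 42943 * 3e8 / (2 * 4000000000.0) = 1610.4 m/s

1610.4 m/s


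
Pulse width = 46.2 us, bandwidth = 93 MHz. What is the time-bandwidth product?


TBP = 46.2 * 93 = 4296.6

4296.6


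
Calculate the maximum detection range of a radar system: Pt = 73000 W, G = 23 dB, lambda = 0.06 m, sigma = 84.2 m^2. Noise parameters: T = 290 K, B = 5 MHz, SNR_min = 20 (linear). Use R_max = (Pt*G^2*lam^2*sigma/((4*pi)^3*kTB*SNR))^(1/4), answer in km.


G_lin = 10^(23/10) = 199.526231
R^4 = 73000 * 199.526231^2 * 0.06^2 * 84.2 / ((4*pi)^3 * 1.38e-23 * 290 * 5000000.0 * 20)
R^4 = 1.10925e18 m^4
R_max = (1.10925e18)^(1/4) = 32453.2 m = 32.5 km

32.5 km


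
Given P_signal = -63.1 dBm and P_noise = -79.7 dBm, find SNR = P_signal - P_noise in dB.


SNR = -63.1 - (-79.7) = 16.6 dB

16.6 dB


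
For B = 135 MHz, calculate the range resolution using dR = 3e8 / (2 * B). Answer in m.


dR = 3e8 / (2 * 135000000.0) = 1.11 m

1.11 m


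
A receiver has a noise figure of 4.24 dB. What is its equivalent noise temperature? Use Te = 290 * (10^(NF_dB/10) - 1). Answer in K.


NF_lin = 10^(4.24/10) = 2.654606
Te = 290 * (2.654606 - 1) = 479.8 K

479.8 K


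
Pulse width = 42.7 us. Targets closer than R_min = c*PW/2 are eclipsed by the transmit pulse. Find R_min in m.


R_min = 3e8 * 42.7e-6 / 2 = 6405.0 m

6405.0 m


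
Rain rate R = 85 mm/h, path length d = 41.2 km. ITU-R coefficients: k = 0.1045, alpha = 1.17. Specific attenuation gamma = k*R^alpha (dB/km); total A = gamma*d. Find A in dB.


gamma = 0.1045 * 85^1.17 = 18.903248 dB/km
A = 18.903248 * 41.2 = 778.81 dB

778.81 dB


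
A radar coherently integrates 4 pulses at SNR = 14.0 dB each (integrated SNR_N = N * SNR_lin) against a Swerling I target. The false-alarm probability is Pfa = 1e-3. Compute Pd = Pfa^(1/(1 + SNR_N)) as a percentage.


SNR_lin = 10^(14.0/10) = 25.11886
SNR_N = 4 * 25.11886 = 100.47544
1/(1 + SNR_N) = 1/101.47544 = 0.0098546
Pd = (1e-3)^0.0098546 = 0.93419
Pd = 93.4%

93.4%


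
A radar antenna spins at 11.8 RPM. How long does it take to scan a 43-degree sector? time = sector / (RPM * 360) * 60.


t = 43 / (11.8 * 360) * 60 = 0.61 s

0.61 s


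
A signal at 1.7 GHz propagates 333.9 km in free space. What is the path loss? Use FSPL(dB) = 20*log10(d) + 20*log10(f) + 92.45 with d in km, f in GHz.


20*log10(333.9) = 50.47
20*log10(1.7) = 4.61
FSPL = 147.5 dB

147.5 dB


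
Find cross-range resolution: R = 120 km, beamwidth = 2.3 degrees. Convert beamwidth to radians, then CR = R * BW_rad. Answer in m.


BW_rad = 0.040142573
CR = 120000 * 0.040142573 = 4817.1 m

4817.1 m


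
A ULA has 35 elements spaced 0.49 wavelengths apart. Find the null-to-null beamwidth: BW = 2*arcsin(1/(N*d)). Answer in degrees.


1/(N*d) = 1/(35*0.49) = 0.058309
BW = 2*arcsin(0.058309) = 6.7 degrees

6.7 degrees


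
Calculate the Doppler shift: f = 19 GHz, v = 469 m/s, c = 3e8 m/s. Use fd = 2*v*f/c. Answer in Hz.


fd = 2 * 469 * 19000000000.0 / 3e8 = 59406.7 Hz

59406.7 Hz


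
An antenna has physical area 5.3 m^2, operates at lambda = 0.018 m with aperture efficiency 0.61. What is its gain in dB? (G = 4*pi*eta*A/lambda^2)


G_linear = 4*pi*0.61*5.3/0.018^2 = 125392.21
G_dB = 10*log10(125392.21) = 51.0 dB

51.0 dB


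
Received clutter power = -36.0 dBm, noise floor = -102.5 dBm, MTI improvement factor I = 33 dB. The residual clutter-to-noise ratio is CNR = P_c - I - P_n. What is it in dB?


CNR = -36.0 - 33 - (-102.5) = 33.5 dB

33.5 dB


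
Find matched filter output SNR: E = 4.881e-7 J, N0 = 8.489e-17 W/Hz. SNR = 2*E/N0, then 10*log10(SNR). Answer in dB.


SNR_lin = 2 * 4.881e-7 / 8.489e-17 = 1.15e10
SNR_dB = 10*log10(1.15e10) = 100.6 dB

100.6 dB


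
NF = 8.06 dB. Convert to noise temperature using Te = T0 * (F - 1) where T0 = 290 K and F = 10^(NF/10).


NF_lin = 10^(8.06/10) = 6.397348
Te = 290 * (6.397348 - 1) = 1565.2 K

1565.2 K


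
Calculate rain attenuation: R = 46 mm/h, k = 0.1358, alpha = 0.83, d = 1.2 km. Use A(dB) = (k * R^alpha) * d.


gamma = 0.1358 * 46^0.83 = 3.258283 dB/km
A = 3.258283 * 1.2 = 3.91 dB

3.91 dB


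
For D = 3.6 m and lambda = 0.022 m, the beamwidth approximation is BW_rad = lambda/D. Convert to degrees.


BW_rad = 0.022 / 3.6 = 0.006111
BW_deg = 0.35 degrees

0.35 degrees


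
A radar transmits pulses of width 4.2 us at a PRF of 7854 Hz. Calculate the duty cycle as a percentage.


DC = 4.2e-6 * 7854 * 100 = 3.3%

3.3%


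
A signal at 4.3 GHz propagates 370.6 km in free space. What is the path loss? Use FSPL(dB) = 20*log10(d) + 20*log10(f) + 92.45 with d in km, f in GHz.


20*log10(370.6) = 51.38
20*log10(4.3) = 12.67
FSPL = 156.5 dB

156.5 dB


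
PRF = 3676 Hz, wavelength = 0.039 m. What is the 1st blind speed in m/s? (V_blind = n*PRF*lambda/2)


V_blind = 1 * 3676 * 0.039 / 2 = 71.7 m/s

71.7 m/s


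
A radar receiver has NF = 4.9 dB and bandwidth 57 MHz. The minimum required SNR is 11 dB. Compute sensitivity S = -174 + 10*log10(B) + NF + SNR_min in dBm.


10*log10(57000000.0) = 77.56
S = -174 + 77.56 + 4.9 + 11 = -80.5 dBm

-80.5 dBm


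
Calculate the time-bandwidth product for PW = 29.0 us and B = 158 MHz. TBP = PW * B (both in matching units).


TBP = 29.0 * 158 = 4582.0

4582.0


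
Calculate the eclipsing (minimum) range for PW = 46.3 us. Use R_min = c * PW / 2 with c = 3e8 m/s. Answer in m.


R_min = 3e8 * 46.3e-6 / 2 = 6945.0 m

6945.0 m


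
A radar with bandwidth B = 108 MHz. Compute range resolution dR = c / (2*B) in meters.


dR = 3e8 / (2 * 108000000.0) = 1.39 m

1.39 m


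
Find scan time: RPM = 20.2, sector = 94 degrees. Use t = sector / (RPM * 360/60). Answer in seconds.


t = 94 / (20.2 * 360) * 60 = 0.78 s

0.78 s


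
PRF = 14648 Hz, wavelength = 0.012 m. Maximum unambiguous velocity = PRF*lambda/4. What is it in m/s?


V_ua = 14648 * 0.012 / 4 = 43.9 m/s

43.9 m/s


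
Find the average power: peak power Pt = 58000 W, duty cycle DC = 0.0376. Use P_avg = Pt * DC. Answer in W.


P_avg = 58000 * 0.0376 = 2180.8 W

2180.8 W


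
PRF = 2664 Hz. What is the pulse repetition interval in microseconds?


PRI = 1/2664 = 0.0003753754 s = 375.4 us

375.4 us


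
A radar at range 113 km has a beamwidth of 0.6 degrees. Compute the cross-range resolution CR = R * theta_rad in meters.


BW_rad = 0.010471976
CR = 113000 * 0.010471976 = 1183.3 m

1183.3 m


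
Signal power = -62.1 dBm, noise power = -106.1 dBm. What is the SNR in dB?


SNR = -62.1 - (-106.1) = 44.0 dB

44.0 dB


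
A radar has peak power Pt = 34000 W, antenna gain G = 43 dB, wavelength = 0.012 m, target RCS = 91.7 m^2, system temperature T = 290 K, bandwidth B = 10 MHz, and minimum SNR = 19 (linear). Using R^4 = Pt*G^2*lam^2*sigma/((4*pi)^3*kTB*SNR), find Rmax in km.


G_lin = 10^(43/10) = 19952.62315
R^4 = 34000 * 19952.62315^2 * 0.012^2 * 91.7 / ((4*pi)^3 * 1.38e-23 * 290 * 10000000.0 * 19)
R^4 = 1.18454e20 m^4
R_max = (1.18454e20)^(1/4) = 104324.8 m = 104.3 km

104.3 km


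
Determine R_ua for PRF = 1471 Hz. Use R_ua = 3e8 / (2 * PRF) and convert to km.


R_ua = 3e8 / (2 * 1471) = 101971.4 m = 102.0 km

102.0 km


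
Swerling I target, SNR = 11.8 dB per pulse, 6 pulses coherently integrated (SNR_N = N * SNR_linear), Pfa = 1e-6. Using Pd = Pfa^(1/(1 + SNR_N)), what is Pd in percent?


SNR_lin = 10^(11.8/10) = 15.13561
SNR_N = 6 * 15.13561 = 90.81366
1/(1 + SNR_N) = 1/91.81366 = 0.0108916
Pd = (1e-6)^0.0108916 = 0.8603
Pd = 86.0%

86.0%


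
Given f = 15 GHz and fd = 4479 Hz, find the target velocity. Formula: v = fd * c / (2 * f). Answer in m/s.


v = 4479 * 3e8 / (2 * 15000000000.0) = 44.8 m/s

44.8 m/s


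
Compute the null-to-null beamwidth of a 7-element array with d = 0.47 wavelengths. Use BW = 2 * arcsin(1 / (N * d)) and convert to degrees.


1/(N*d) = 1/(7*0.47) = 0.303951
BW = 2*arcsin(0.303951) = 35.4 degrees

35.4 degrees


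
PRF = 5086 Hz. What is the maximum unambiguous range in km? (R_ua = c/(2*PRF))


R_ua = 3e8 / (2 * 5086) = 29492.7 m = 29.5 km

29.5 km


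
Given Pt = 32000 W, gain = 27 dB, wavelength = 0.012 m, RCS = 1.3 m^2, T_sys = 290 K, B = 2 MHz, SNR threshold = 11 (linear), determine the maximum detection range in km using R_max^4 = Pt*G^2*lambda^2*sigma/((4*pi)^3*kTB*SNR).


G_lin = 10^(27/10) = 501.187234
R^4 = 32000 * 501.187234^2 * 0.012^2 * 1.3 / ((4*pi)^3 * 1.38e-23 * 290 * 2000000.0 * 11)
R^4 = 8.61245e15 m^4
R_max = (8.61245e15)^(1/4) = 9633.4 m = 9.6 km

9.6 km


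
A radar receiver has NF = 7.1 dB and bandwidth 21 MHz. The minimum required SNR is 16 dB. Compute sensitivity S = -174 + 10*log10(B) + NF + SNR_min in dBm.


10*log10(21000000.0) = 73.22
S = -174 + 73.22 + 7.1 + 16 = -77.7 dBm

-77.7 dBm


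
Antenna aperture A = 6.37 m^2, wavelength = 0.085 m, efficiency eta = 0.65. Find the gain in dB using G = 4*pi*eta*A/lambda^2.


G_linear = 4*pi*0.65*6.37/0.085^2 = 7201.53
G_dB = 10*log10(7201.53) = 38.6 dB

38.6 dB


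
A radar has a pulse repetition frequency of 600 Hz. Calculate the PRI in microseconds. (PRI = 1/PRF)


PRI = 1/600 = 0.0016666667 s = 1666.7 us

1666.7 us


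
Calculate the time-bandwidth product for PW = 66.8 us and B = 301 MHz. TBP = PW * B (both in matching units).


TBP = 66.8 * 301 = 20106.8

20106.8


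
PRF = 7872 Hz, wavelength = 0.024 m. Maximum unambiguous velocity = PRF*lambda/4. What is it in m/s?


V_ua = 7872 * 0.024 / 4 = 47.2 m/s

47.2 m/s


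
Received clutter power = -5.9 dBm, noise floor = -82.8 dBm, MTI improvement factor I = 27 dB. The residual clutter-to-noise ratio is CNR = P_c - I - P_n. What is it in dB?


CNR = -5.9 - 27 - (-82.8) = 49.9 dB

49.9 dB


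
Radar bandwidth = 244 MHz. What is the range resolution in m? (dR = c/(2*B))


dR = 3e8 / (2 * 244000000.0) = 0.61 m

0.61 m


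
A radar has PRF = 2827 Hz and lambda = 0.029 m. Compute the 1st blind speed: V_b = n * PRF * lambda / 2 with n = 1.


V_blind = 1 * 2827 * 0.029 / 2 = 41.0 m/s

41.0 m/s


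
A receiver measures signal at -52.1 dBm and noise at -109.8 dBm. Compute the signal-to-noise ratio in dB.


SNR = -52.1 - (-109.8) = 57.7 dB

57.7 dB


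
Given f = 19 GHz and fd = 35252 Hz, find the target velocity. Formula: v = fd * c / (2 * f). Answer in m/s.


v = 35252 * 3e8 / (2 * 19000000000.0) = 278.3 m/s

278.3 m/s


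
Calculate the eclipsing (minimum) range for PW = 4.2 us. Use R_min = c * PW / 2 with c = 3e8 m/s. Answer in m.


R_min = 3e8 * 4.2e-6 / 2 = 630.0 m

630.0 m


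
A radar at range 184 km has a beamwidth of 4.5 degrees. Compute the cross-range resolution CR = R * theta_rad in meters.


BW_rad = 0.078539816
CR = 184000 * 0.078539816 = 14451.3 m

14451.3 m


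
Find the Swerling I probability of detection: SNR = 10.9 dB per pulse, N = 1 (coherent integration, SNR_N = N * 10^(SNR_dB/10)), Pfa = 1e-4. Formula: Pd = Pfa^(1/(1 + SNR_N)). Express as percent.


SNR_lin = 10^(10.9/10) = 12.30269
SNR_N = 1 * 12.30269 = 12.30269
1/(1 + SNR_N) = 1/13.30269 = 0.0751728
Pd = (1e-4)^0.0751728 = 0.50039
Pd = 50.0%

50.0%


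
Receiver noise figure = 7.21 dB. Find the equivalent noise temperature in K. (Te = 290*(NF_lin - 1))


NF_lin = 10^(7.21/10) = 5.260173
Te = 290 * (5.260173 - 1) = 1235.5 K

1235.5 K


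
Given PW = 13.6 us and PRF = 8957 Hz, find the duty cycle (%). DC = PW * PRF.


DC = 13.6e-6 * 8957 * 100 = 12.18%

12.18%


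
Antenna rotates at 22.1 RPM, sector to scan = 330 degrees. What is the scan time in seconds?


t = 330 / (22.1 * 360) * 60 = 2.49 s

2.49 s


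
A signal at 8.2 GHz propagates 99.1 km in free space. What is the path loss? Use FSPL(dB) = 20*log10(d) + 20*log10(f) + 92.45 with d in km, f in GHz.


20*log10(99.1) = 39.92
20*log10(8.2) = 18.28
FSPL = 150.6 dB

150.6 dB


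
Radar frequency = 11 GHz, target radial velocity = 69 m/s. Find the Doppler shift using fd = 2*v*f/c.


fd = 2 * 69 * 11000000000.0 / 3e8 = 5060.0 Hz

5060.0 Hz


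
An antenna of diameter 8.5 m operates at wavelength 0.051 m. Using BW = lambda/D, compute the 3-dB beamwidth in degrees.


BW_rad = 0.051 / 8.5 = 0.006
BW_deg = 0.34 degrees

0.34 degrees


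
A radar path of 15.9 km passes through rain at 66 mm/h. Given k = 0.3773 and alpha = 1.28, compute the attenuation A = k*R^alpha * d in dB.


gamma = 0.3773 * 66^1.28 = 80.482794 dB/km
A = 80.482794 * 15.9 = 1279.68 dB

1279.68 dB


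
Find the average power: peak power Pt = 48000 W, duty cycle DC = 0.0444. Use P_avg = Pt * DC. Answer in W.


P_avg = 48000 * 0.0444 = 2131.2 W

2131.2 W


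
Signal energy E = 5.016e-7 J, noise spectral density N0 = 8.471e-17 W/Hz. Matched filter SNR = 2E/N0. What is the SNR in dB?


SNR_lin = 2 * 5.016e-7 / 8.471e-17 = 1.184e10
SNR_dB = 10*log10(1.184e10) = 100.7 dB

100.7 dB


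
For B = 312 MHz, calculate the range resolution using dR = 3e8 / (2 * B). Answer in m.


dR = 3e8 / (2 * 312000000.0) = 0.48 m

0.48 m


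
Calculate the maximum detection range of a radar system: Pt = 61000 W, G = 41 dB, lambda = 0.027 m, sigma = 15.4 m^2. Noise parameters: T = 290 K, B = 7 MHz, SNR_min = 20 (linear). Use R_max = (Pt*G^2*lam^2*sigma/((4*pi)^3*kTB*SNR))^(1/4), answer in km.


G_lin = 10^(41/10) = 12589.254118
R^4 = 61000 * 12589.254118^2 * 0.027^2 * 15.4 / ((4*pi)^3 * 1.38e-23 * 290 * 7000000.0 * 20)
R^4 = 9.7621e19 m^4
R_max = (9.7621e19)^(1/4) = 99399.9 m = 99.4 km

99.4 km


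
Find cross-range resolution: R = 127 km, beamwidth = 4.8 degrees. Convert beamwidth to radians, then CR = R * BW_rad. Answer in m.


BW_rad = 0.083775804
CR = 127000 * 0.083775804 = 10639.5 m

10639.5 m


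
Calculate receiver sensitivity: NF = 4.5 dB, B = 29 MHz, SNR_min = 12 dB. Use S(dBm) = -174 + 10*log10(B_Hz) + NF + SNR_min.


10*log10(29000000.0) = 74.62
S = -174 + 74.62 + 4.5 + 12 = -82.9 dBm

-82.9 dBm


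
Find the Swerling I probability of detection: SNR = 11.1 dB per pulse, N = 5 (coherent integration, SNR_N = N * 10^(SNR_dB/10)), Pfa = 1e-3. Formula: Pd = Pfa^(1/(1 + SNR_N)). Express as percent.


SNR_lin = 10^(11.1/10) = 12.8825
SNR_N = 5 * 12.8825 = 64.4125
1/(1 + SNR_N) = 1/65.4125 = 0.0152876
Pd = (1e-3)^0.0152876 = 0.89978
Pd = 90.0%

90.0%


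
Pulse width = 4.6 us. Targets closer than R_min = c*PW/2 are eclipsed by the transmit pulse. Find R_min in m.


R_min = 3e8 * 4.6e-6 / 2 = 690.0 m

690.0 m


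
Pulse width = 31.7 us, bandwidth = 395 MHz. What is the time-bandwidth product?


TBP = 31.7 * 395 = 12521.5

12521.5


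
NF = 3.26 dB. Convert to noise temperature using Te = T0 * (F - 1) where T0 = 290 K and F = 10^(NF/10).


NF_lin = 10^(3.26/10) = 2.118361
Te = 290 * (2.118361 - 1) = 324.3 K

324.3 K


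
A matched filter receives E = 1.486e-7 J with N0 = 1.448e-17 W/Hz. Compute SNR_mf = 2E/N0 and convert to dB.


SNR_lin = 2 * 1.486e-7 / 1.448e-17 = 2.052e10
SNR_dB = 10*log10(2.052e10) = 103.1 dB

103.1 dB


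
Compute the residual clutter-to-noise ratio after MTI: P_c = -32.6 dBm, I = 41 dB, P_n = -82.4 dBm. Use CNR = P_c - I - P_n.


CNR = -32.6 - 41 - (-82.4) = 8.8 dB

8.8 dB


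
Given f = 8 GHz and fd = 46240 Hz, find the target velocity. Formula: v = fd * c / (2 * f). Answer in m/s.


v = 46240 * 3e8 / (2 * 8000000000.0) = 867.0 m/s

867.0 m/s


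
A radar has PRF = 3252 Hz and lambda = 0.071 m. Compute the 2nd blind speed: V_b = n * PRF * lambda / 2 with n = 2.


V_blind = 2 * 3252 * 0.071 / 2 = 230.9 m/s

230.9 m/s


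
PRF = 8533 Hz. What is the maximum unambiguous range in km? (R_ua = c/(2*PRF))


R_ua = 3e8 / (2 * 8533) = 17578.8 m = 17.6 km

17.6 km


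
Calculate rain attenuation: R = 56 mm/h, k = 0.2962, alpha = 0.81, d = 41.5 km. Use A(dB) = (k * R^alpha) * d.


gamma = 0.2962 * 56^0.81 = 7.720001 dB/km
A = 7.720001 * 41.5 = 320.38 dB

320.38 dB


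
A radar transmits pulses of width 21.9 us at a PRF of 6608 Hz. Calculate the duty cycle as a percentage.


DC = 21.9e-6 * 6608 * 100 = 14.47%

14.47%


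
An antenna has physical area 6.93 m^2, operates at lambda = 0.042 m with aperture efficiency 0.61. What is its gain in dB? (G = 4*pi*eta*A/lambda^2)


G_linear = 4*pi*0.61*6.93/0.042^2 = 30114.41
G_dB = 10*log10(30114.41) = 44.8 dB

44.8 dB


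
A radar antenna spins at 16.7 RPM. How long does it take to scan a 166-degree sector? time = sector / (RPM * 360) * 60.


t = 166 / (16.7 * 360) * 60 = 1.66 s

1.66 s


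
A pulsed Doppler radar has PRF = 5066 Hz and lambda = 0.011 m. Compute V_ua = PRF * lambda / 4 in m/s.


V_ua = 5066 * 0.011 / 4 = 13.9 m/s

13.9 m/s


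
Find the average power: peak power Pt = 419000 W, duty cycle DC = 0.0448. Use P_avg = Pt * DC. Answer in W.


P_avg = 419000 * 0.0448 = 18771.2 W

18771.2 W


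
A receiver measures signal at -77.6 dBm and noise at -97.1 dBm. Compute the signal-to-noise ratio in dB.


SNR = -77.6 - (-97.1) = 19.5 dB

19.5 dB


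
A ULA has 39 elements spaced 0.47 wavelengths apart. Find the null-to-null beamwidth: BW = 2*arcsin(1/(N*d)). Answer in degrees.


1/(N*d) = 1/(39*0.47) = 0.054555
BW = 2*arcsin(0.054555) = 6.3 degrees

6.3 degrees


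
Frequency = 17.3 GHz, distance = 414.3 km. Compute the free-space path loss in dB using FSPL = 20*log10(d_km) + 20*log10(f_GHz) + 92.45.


20*log10(414.3) = 52.35
20*log10(17.3) = 24.76
FSPL = 169.6 dB

169.6 dB


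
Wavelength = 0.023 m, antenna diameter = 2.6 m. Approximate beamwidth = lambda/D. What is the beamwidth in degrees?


BW_rad = 0.023 / 2.6 = 0.008846
BW_deg = 0.51 degrees

0.51 degrees


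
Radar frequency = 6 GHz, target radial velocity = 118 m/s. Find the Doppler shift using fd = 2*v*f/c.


fd = 2 * 118 * 6000000000.0 / 3e8 = 4720.0 Hz

4720.0 Hz


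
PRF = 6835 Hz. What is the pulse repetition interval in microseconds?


PRI = 1/6835 = 0.0001463058 s = 146.3 us

146.3 us


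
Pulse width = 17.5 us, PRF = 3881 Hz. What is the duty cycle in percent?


DC = 17.5e-6 * 3881 * 100 = 6.79%

6.79%


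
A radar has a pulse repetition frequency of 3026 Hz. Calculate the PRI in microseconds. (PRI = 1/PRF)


PRI = 1/3026 = 0.0003304693 s = 330.5 us

330.5 us


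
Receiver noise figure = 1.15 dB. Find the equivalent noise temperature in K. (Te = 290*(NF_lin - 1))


NF_lin = 10^(1.15/10) = 1.303167
Te = 290 * (1.303167 - 1) = 87.9 K

87.9 K


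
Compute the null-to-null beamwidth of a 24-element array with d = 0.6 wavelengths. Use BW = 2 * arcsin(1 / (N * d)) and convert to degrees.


1/(N*d) = 1/(24*0.6) = 0.069444
BW = 2*arcsin(0.069444) = 8.0 degrees

8.0 degrees


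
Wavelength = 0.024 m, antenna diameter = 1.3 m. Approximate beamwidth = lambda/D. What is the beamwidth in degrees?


BW_rad = 0.024 / 1.3 = 0.018462
BW_deg = 1.06 degrees

1.06 degrees


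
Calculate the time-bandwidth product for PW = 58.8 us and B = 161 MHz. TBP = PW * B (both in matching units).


TBP = 58.8 * 161 = 9466.8

9466.8


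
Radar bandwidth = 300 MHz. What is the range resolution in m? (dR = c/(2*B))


dR = 3e8 / (2 * 300000000.0) = 0.5 m

0.5 m


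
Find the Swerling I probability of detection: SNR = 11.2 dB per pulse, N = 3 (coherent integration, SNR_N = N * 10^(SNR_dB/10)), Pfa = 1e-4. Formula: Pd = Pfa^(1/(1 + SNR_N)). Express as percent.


SNR_lin = 10^(11.2/10) = 13.18257
SNR_N = 3 * 13.18257 = 39.54771
1/(1 + SNR_N) = 1/40.54771 = 0.0246623
Pd = (1e-4)^0.0246623 = 0.7968
Pd = 79.7%

79.7%
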